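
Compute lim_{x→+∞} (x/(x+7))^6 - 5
As x → +∞: x/(x+7) = 1/(1 + 7/x) → 1, and the 6th power of a limit-1 base also → 1; with the additive constant, 1 - 5 = -4.
Limit = -4.

Final answer: -4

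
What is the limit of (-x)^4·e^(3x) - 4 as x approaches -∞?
The product is a 0·∞ indeterminate form at x → -∞.
Rewrite the product as (-x)^4 / e^(-3x) (an ∞/∞ form) and apply L'Hôpital, or use the standard hierarchy e^(3|x|) ≫ |(-x)^4| as x → -∞.
The indeterminate product → 0, so the limit = -4.

Final answer: -4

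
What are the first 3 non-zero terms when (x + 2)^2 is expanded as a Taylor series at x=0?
x^2 + 4·x + 4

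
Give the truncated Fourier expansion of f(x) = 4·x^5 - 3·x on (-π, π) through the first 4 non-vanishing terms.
(-160·π^2 + 8·π^4 + 954)·sin(x) + (-4·π^4 - 27 + 20·π^2)·sin(2·x) + (-160·π^2/27 + 158/81 + 8·π^4/3)·sin(3·x) + (-2·π^4 + 9/16 + 5·π^2/2)·sin(4·x)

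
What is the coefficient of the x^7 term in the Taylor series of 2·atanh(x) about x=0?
Expand to order 7: 2·atanh(x) = 2·x^7/7 + 2·x^5/5 + 2·x^3/3 + 2·x + O(x^8).
The coefficient of x^7 is 2/7.

Final answer: 2/7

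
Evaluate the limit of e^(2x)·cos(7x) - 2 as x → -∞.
Evaluate the dominant behaviour as x → -∞; each term tends to a finite value or vanishes.
Limit = -2.

Final answer: -2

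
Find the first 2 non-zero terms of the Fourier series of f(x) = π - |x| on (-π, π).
4·cos(x)/π + π/2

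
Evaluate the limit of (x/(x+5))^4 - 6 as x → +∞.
As x → +∞: x/(x+5) = 1/(1 + 5/x) → 1, and the 4th power of a limit-1 base also → 1; with the additive constant, 1 - 6 = -5.
Limit = -5.

Final answer: -5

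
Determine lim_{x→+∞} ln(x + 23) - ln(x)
This is an ∞ − ∞ indeterminate form.
Combine the logarithms: ln(x+23) − ln(x) = ln((x+23)/(x)) = ln(1 + 23/(x)) → ln(1) = 0.
Limit = 0.

Final answer: 0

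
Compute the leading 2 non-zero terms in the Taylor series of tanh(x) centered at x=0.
-x^3/3 + x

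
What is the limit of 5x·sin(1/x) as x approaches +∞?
As x → +∞: let u = 1/x → 0⁺; then 5·x·sin(1/x) = 5·1·sin(u)/u → 5·1·1 = 5.
Limit = 5.

Final answer: 5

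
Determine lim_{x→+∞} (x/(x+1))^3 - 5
As x → +∞: x/(x+1) = 1/(1 + 1/x) → 1, and the 3rd power of a limit-1 base also → 1; with the additive constant, 1 - 5 = -4.
Limit = -4.

Final answer: -4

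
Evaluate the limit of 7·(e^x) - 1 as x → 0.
Direct substitution at x = 0 gives 6.

Final answer: 6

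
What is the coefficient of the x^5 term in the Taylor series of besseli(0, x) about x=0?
Expand to order 5: besseli(0, x) = x^4/64 + x^2/4 + 1 + O(x^6).
The coefficient of x^5 is 0.

Final answer: 0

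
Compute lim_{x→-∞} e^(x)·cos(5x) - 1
Evaluate the dominant behaviour as x → -∞; each term tends to a finite value or vanishes.
Limit = -1.

Final answer: -1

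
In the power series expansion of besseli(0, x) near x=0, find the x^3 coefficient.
Expand to order 3: besseli(0, x) = x^2/4 + 1 + O(x^4).
The coefficient of x^3 is 0.

Final answer: 0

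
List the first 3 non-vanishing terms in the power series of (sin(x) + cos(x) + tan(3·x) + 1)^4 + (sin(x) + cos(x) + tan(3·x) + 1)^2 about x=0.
382·x^2 + 144·x + 20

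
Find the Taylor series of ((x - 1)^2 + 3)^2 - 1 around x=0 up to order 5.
x^4 - 4·x^3 + 12·x^2 - 16·x + 15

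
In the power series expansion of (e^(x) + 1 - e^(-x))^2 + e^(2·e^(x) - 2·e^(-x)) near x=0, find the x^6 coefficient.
40/3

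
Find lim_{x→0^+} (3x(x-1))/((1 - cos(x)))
Both numerator and denominator → 0 as x → 0^+; this is a 0/0 indeterminate form.
Expand each to leading order near x = 0: numerator ~ -3·x, denominator ~ x^2/2.
The limit of the ratio is -∞.

Final answer: -∞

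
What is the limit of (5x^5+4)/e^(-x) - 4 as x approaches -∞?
The quotient is an ∞/∞ indeterminate form as x → -∞.
Compare growth rates of the dominant terms (exponentials ≫ polynomials ≫ logarithms), or apply L'Hôpital's rule; the quotient → 0.
Adding the constant: 0 - 4 = -4. Limit = -4.

Final answer: -4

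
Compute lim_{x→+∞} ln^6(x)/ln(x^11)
This is an ∞/∞ indeterminate form as x → +∞.
Write ln(x^11) = 11·ln(x), reducing the quotient to ln^5(x)/11 → ∞.
Limit = ∞.

Final answer: ∞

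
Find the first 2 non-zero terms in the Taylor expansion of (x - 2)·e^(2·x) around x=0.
-3·x - 2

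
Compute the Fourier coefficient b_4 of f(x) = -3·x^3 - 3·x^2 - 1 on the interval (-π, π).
b_4 = (1/π) ∫_{-π}^{π} f(x)·sin(4x) dx.
Evaluate the integral (use parity and integration by parts as needed): b_4 = -9/16 + 3·π^2/2.

Final answer: -9/16 + 3·π^2/2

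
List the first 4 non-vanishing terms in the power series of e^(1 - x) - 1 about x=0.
-e·x^3/6 + e·x^2/2 - e·x - 1 + e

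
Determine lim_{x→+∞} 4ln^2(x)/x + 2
The quotient is an ∞/∞ indeterminate form as x → +∞.
The polynomial denominator x dominates the logarithmic numerator (any positive power of x ≫ ln^2(x) as x → ∞), so the quotient → 0.
Adding the constant: 0 + 2 = 2. Limit = 2.

Final answer: 2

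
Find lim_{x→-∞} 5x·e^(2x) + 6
The product is a 0·∞ indeterminate form at x → -∞.
Rewrite the product as 5x / e^(-2x) (an ∞/∞ form) and apply L'Hôpital, or use the standard hierarchy e^(2|x|) ≫ |x| as x → -∞.
The indeterminate product → 0, so the limit = 6.

Final answer: 6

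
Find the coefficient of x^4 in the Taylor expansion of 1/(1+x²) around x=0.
Expand to order 4: 1/(1+x²) = x^4 - x^2 + 1 + O(x^5).
The coefficient of x^4 is 1.

Final answer: 1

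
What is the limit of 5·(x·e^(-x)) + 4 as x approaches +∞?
Evaluate the dominant behaviour as x → +∞; each term tends to a finite value or vanishes.
Limit = 4.

Final answer: 4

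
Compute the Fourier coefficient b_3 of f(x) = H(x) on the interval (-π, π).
b_3 = (1/π) ∫_{-π}^{π} f(x)·sin(3x) dx.
Evaluate the integral (use parity and integration by parts as needed): b_3 = 2/(3·π).

Final answer: 2/(3·π)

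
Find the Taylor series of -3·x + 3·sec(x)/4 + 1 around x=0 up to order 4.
5·x^4/32 + 3·x^2/8 - 3·x + 7/4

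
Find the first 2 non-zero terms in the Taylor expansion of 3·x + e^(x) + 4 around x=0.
4·x + 5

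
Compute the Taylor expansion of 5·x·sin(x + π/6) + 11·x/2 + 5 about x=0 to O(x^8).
-x^7/288 + √(3)·x^6/48 + 5·x^5/48 - 5·√(3)·x^4/12 - 5·x^3/4 + 5·√(3)·x^2/2 + 8·x + 5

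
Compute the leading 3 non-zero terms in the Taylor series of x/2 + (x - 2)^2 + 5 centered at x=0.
x^2 - 7·x/2 + 9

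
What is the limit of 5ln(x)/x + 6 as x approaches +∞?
The quotient is an ∞/∞ indeterminate form as x → +∞.
The polynomial denominator x dominates the logarithmic numerator (any positive power of x ≫ ln(x) as x → ∞), so the quotient → 0.
Adding the constant: 0 + 6 = 6. Limit = 6.

Final answer: 6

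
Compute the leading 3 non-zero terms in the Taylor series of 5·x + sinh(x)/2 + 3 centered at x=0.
x^3/12 + 11·x/2 + 3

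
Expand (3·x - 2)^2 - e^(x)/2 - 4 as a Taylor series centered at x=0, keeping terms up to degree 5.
-x^5/240 - x^4/48 - x^3/12 + 35·x^2/4 - 25·x/2 - 1/2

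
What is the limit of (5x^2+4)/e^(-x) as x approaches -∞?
This is an ∞/∞ indeterminate form as x → -∞.
Compare growth rates of the dominant terms (exponentials ≫ polynomials ≫ logarithms), or apply L'Hôpital's rule; the quotient → 0.
Limit = 0.

Final answer: 0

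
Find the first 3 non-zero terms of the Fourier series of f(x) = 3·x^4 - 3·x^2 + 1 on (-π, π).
(156 - 24·π^2)·cos(x) + (-12 + 6·π^2)·cos(2·x) - π^2 + 1 + 3·π^4/5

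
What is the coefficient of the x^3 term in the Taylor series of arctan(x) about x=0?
Expand to order 3: arctan(x) = -x^3/3 + x + O(x^4).
The coefficient of x^3 is -1/3.

Final answer: -1/3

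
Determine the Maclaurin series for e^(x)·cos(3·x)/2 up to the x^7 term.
-307·x^7/1260 + 11·x^6/45 + 79·x^5/60 + 7·x^4/12 - 13·x^3/6 - 2·x^2 + x/2 + 1/2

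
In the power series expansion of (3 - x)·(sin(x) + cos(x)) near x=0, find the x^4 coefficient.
Expand to order 4: (3 - x)·(sin(x) + cos(x)) = 7·x^4/24 - 5·x^2/2 + 2·x + 3 + O(x^5).
The coefficient of x^4 is 7/24.

Final answer: 7/24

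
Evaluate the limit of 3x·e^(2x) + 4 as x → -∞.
The product is a 0·∞ indeterminate form at x → -∞.
Rewrite the product as 3x / e^(-2x) (an ∞/∞ form) and apply L'Hôpital, or use the standard hierarchy e^(2|x|) ≫ |x| as x → -∞.
The indeterminate product → 0, so the limit = 4.

Final answer: 4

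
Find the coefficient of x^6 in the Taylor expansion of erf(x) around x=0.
Expand to order 6: erf(x) = x^5/(5·√(π)) - 2·x^3/(3·√(π)) + 2·x/√(π) + O(x^7).
The coefficient of x^6 is 0.

Final answer: 0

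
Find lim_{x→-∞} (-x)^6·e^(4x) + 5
The product is a 0·∞ indeterminate form at x → -∞.
Rewrite the product as (-x)^6 / e^(-4x) (an ∞/∞ form) and apply L'Hôpital, or use the standard hierarchy e^(4|x|) ≫ |(-x)^6| as x → -∞.
The indeterminate product → 0, so the limit = 5.

Final answer: 5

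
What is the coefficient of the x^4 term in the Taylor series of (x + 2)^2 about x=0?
Expand to order 4: (x + 2)^2 = x^2 + 4·x + 4 + O(x^5).
The coefficient of x^4 is 0.

Final answer: 0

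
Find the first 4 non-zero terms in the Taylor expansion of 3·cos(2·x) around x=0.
-4·x^6/15 + 2·x^4 - 6·x^2 + 3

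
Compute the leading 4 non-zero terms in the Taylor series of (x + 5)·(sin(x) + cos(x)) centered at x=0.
-4·x^3/3 - 3·x^2/2 + 6·x + 5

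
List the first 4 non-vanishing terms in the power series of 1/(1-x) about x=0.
x^3 + x^2 + x + 1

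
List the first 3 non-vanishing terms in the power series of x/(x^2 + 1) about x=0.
x^5 - x^3 + x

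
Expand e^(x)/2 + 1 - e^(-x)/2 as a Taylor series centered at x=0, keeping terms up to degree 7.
x^7/5040 + x^5/120 + x^3/6 + x + 1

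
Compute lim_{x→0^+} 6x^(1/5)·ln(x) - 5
The product is a 0·∞ indeterminate form at x → 0⁺.
Rewrite the product as 6·ln(x) / x^(-1/5) and apply L'Hôpital, or use the standard hierarchy x^(-1/5) ≫ |ln x| as x → 0⁺.
The indeterminate product → 0, so the limit = -5.

Final answer: -5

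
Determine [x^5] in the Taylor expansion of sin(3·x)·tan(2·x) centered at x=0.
Expand to order 5: sin(3·x)·tan(2·x) = -x^4 + 6·x^2 + O(x^6).
The coefficient of x^5 is 0.

Final answer: 0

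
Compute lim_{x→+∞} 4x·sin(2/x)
As x → +∞: let u = 2/x → 0⁺; then 4·x·sin(2/x) = 4·2·sin(u)/u → 4·2·1 = 8.
Limit = 8.

Final answer: 8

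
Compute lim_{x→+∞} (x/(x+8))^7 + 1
As x → +∞: x/(x+8) = 1/(1 + 8/x) → 1, and the 7th power of a limit-1 base also → 1; with the additive constant, 1 + 1 = 2.
Limit = 2.

Final answer: 2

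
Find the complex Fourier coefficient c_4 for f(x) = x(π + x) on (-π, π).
Compute the real Fourier coefficients first: a_4 = 1/4, b_4 = -π/2.
Then c_4 = (a_4 − i·b_4)/2 = 1/8 + i·π/4.

Final answer: 1/8 + i·π/4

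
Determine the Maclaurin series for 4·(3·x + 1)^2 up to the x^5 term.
36·x^2 + 24·x + 4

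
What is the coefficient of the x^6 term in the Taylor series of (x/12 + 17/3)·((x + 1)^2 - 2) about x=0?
Expand to order 6: (x/12 + 17/3)·((x + 1)^2 - 2) = x^3/12 + 35·x^2/6 + 45·x/4 - 17/3 + O(x^7).
The coefficient of x^6 is 0.

Final answer: 0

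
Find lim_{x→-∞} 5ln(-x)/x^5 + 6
The quotient is an ∞/∞ indeterminate form as x → -∞.
Compare growth rates of the dominant terms (exponentials ≫ polynomials ≫ logarithms), or apply L'Hôpital's rule; the quotient → 0.
Adding the constant: 0 + 6 = 6. Limit = 6.

Final answer: 6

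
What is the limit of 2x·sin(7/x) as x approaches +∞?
As x → +∞: let u = 7/x → 0⁺; then 2·x·sin(7/x) = 2·7·sin(u)/u → 2·7·1 = 14.
Limit = 14.

Final answer: 14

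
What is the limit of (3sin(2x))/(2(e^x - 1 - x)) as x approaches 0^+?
Both numerator and denominator → 0 as x → 0^+; this is a 0/0 indeterminate form.
Expand each to leading order near x = 0: numerator ~ 6·x, denominator ~ x^2.
The limit of the ratio is ∞.

Final answer: ∞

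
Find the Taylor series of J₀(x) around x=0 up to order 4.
x^4/64 - x^2/4 + 1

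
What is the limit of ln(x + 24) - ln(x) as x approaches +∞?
This is an ∞ − ∞ indeterminate form.
Combine the logarithms: ln(x+24) − ln(x) = ln((x+24)/(x)) = ln(1 + 24/(x)) → ln(1) = 0.
Limit = 0.

Final answer: 0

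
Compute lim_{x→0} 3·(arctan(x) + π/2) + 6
Direct substitution at x = 0 gives 3·π/2 + 6.

Final answer: 3·π/2 + 6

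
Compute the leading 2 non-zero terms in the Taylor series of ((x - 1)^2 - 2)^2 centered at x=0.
4·x + 1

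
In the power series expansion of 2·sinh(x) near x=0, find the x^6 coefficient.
Expand to order 6: 2·sinh(x) = x^5/60 + x^3/3 + 2·x + O(x^7).
The coefficient of x^6 is 0.

Final answer: 0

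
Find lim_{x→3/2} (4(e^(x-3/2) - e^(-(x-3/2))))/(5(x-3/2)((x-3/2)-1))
Both numerator and denominator → 0 as x → 3/2; this is a 0/0 indeterminate form.
Expand each to leading order near x = 3/2: numerator ~ 8·(x - 3/2), denominator ~ -5·(x - 3/2).
The limit of the ratio is -8/5.

Final answer: -8/5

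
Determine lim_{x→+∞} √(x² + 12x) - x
As x → +∞: multiply by the conjugate to get (12x)/(√(x²+12x)+x); the denominator ~ 2x, so the limit is 12/2 = 6.
Limit = 6.

Final answer: 6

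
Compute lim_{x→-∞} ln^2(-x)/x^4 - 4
The quotient is an ∞/∞ indeterminate form as x → -∞.
Compare growth rates of the dominant terms (exponentials ≫ polynomials ≫ logarithms), or apply L'Hôpital's rule; the quotient → 0.
Adding the constant: 0 - 4 = -4. Limit = -4.

Final answer: -4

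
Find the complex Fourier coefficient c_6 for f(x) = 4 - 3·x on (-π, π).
Compute the real Fourier coefficients first: a_6 = 0, b_6 = 1.
Then c_6 = (a_6 − i·b_6)/2 = -i/2.

Final answer: -i/2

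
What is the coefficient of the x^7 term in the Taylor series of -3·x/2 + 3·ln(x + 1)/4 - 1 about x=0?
Expand to order 7: -3·x/2 + 3·ln(x + 1)/4 - 1 = 3·x^7/28 - x^6/8 + 3·x^5/20 - 3·x^4/16 + x^3/4 - 3·x^2/8 - 3·x/4 - 1 + O(x^8).
The coefficient of x^7 is 3/28.

Final answer: 3/28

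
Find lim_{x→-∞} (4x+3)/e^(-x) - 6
The quotient is an ∞/∞ indeterminate form as x → -∞.
Compare growth rates of the dominant terms (exponentials ≫ polynomials ≫ logarithms), or apply L'Hôpital's rule; the quotient → 0.
Adding the constant: 0 - 6 = -6. Limit = -6.

Final answer: -6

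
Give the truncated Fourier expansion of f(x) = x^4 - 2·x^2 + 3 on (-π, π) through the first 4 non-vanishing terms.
(56 - 8·π^2)·cos(x) + (-5 + 2·π^2)·cos(2·x) + (40/27 - 8·π^2/9)·cos(3·x) - 2·π^2/3 + 3 + π^4/5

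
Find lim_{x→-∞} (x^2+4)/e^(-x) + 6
The quotient is an ∞/∞ indeterminate form as x → -∞.
Compare growth rates of the dominant terms (exponentials ≫ polynomials ≫ logarithms), or apply L'Hôpital's rule; the quotient → 0.
Adding the constant: 0 + 6 = 6. Limit = 6.

Final answer: 6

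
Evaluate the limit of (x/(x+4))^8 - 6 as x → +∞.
As x → +∞: x/(x+4) = 1/(1 + 4/x) → 1, and the 8th power of a limit-1 base also → 1; with the additive constant, 1 - 6 = -5.
Limit = -5.

Final answer: -5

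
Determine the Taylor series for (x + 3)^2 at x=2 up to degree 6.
25 + 10·(x - 2) + (x - 2)^2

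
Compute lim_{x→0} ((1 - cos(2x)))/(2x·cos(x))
Both numerator and denominator → 0 as x → 0; this is a 0/0 indeterminate form.
Expand each to leading order near x = 0: numerator ~ 2·x^2, denominator ~ 2·x.
The limit of the ratio is 0.

Final answer: 0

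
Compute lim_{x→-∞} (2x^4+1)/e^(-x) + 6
The quotient is an ∞/∞ indeterminate form as x → -∞.
Compare growth rates of the dominant terms (exponentials ≫ polynomials ≫ logarithms), or apply L'Hôpital's rule; the quotient → 0.
Adding the constant: 0 + 6 = 6. Limit = 6.

Final answer: 6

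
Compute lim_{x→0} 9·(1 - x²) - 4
Direct substitution at x = 0 gives 5.

Final answer: 5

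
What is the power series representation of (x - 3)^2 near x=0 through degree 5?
x^2 - 6·x + 9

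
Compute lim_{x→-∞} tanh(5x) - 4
Evaluate the dominant behaviour as x → -∞; each term tends to a finite value or vanishes.
Limit = -5.

Final answer: -5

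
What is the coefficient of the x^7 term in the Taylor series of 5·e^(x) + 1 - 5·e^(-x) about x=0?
Expand to order 7: 5·e^(x) + 1 - 5·e^(-x) = x^7/504 + x^5/12 + 5·x^3/3 + 10·x + 1 + O(x^8).
The coefficient of x^7 is 1/504.

Final answer: 1/504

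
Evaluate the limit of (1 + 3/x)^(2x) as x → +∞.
As x → +∞: write (1 + 3/x)^(2x) = ((1 + 3/x)^x)^2 → (e^3)^2 = e^6.
Limit = e^(6).

Final answer: e^(6)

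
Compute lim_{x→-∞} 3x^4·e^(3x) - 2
The product is a 0·∞ indeterminate form at x → -∞.
Rewrite the product as 3x^4 / e^(-3x) (an ∞/∞ form) and apply L'Hôpital, or use the standard hierarchy e^(3|x|) ≫ |x^4| as x → -∞.
The indeterminate product → 0, so the limit = -2.

Final answer: -2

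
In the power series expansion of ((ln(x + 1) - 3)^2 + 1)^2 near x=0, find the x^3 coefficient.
Expand to order 3: ((ln(x + 1) - 3)^2 + 1)^2 = -108·x^3 + 116·x^2 - 120·x + 100 + O(x^4).
The coefficient of x^3 is -108.

Final answer: -108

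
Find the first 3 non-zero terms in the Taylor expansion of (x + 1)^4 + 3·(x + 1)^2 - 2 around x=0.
9·x^2 + 10·x + 2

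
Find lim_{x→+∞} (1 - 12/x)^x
As x → +∞: this is the defining limit (1 - 12/x)^x → e^(-12).
Limit = e^(-12).

Final answer: e^(-12)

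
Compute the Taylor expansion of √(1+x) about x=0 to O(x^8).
33·x^7/2048 - 21·x^6/1024 + 7·x^5/256 - 5·x^4/128 + x^3/16 - x^2/8 + x/2 + 1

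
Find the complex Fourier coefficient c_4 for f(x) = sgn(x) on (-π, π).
Compute the real Fourier coefficients first: a_4 = 0, b_4 = 0.
Then c_4 = (a_4 − i·b_4)/2 = 0.

Final answer: 0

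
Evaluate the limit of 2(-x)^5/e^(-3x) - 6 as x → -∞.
The quotient is an ∞/∞ indeterminate form as x → -∞.
Compare growth rates of the dominant terms (exponentials ≫ polynomials ≫ logarithms), or apply L'Hôpital's rule; the quotient → 0.
Adding the constant: 0 - 6 = -6. Limit = -6.

Final answer: -6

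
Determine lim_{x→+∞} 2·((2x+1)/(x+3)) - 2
Evaluate the dominant behaviour as x → +∞; each term tends to a finite value or vanishes.
Limit = 2.

Final answer: 2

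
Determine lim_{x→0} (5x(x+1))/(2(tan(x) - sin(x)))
Both numerator and denominator → 0 as x → 0; this is a 0/0 indeterminate form.
Expand each to leading order near x = 0: numerator ~ 5·x, denominator ~ x^3.
The limit of the ratio is ∞.

Final answer: ∞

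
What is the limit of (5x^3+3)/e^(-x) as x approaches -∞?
This is an ∞/∞ indeterminate form as x → -∞.
Compare growth rates of the dominant terms (exponentials ≫ polynomials ≫ logarithms), or apply L'Hôpital's rule; the quotient → 0.
Limit = 0.

Final answer: 0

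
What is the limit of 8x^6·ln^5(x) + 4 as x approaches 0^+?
The product is a 0·∞ indeterminate form at x → 0⁺.
Rewrite the product as 8·ln^5(x) / x^(-6) and apply L'Hôpital, or use the standard hierarchy x^(-6) ≫ |ln x|^5 as x → 0⁺.
The indeterminate product → 0, so the limit = 4.

Final answer: 4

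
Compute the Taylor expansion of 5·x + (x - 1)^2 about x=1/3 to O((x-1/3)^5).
19/9 + 11·(x - 1/3)/3 + (x - 1/3)^2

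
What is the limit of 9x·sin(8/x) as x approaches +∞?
As x → +∞: let u = 8/x → 0⁺; then 9·x·sin(8/x) = 9·8·sin(u)/u → 9·8·1 = 72.
Limit = 72.

Final answer: 72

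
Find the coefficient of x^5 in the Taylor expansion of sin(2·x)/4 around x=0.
Expand to order 5: sin(2·x)/4 = x^5/15 - x^3/3 + x/2 + O(x^6).
The coefficient of x^5 is 1/15.

Final answer: 1/15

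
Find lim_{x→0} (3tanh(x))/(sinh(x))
Both numerator and denominator → 0 as x → 0; this is a 0/0 indeterminate form.
Expand each to leading order near x = 0: numerator ~ 3·x, denominator ~ x.
The limit of the ratio is 3.

Final answer: 3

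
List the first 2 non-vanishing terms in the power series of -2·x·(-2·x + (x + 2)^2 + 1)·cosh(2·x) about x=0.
-4·x^2 - 10·x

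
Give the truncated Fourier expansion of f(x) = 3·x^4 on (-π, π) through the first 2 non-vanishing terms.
(144 - 24·π^2)·cos(x) + 3·π^4/5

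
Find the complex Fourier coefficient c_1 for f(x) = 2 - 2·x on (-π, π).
Compute the real Fourier coefficients first: a_1 = 0, b_1 = -4.
Then c_1 = (a_1 − i·b_1)/2 = 2·i.

Final answer: 2·i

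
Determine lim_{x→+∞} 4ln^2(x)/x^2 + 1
The quotient is an ∞/∞ indeterminate form as x → +∞.
The polynomial denominator x^2 dominates the logarithmic numerator (any positive power of x ≫ ln^2(x) as x → ∞), so the quotient → 0.
Adding the constant: 0 + 1 = 1. Limit = 1.

Final answer: 1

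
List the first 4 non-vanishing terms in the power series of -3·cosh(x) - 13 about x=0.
-x^6/240 - x^4/8 - 3·x^2/2 - 16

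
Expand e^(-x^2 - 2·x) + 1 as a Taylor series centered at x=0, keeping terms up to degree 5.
x^5/15 - 5·x^4/6 + 2·x^3/3 + x^2 - 2·x + 2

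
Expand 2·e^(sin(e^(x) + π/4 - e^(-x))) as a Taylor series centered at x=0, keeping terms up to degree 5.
x^5·(2·e^(√(2)/2)/3 + 41·√(2)·e^(√(2)/2)/60) + x^4·(-2·√(2)·e^(√(2)/2) + e^(√(2)/2)/3) + x^3·(-4·e^(√(2)/2) - √(2)·e^(√(2)/2)/3) + x^2·(-2·√(2)·e^(√(2)/2) + 2·e^(√(2)/2)) + 2·√(2)·x·e^(√(2)/2) + 2·e^(√(2)/2)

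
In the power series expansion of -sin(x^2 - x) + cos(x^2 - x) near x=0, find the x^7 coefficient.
Expand to order 7: -sin(x^2 - x) + cos(x^2 - x) = -379·x^7/5040 + 269·x^6/720 - 79·x^5/120 + x^4/24 + 5·x^3/6 - 3·x^2/2 + x + 1 + O(x^8).
The coefficient of x^7 is -379/5040.

Final answer: -379/5040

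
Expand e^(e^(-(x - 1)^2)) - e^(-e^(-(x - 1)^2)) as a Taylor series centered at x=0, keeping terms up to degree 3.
x^3·(-2·e^(-1 + e^(-1))/3 - 2·e^(-2 - e^(-1)) - 2·e^(-1 - e^(-1))/3 + 4·e^(-3 - e^(-1))/3 + 4·e^(-3 + e^(-1))/3 + 2·e^(-2 + e^(-1))) + x^2·(-2·e^(-2 - e^(-1)) + e^(-1 - e^(-1)) + 2·e^(-2 + e^(-1)) + e^(-1 + e^(-1))) + x·(2·e^(-1 - e^(-1)) + 2·e^(-1 + e^(-1))) - e^(-e^(-1)) + e^(e^(-1))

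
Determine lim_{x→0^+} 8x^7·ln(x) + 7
The product is a 0·∞ indeterminate form at x → 0⁺.
Rewrite the product as 8·ln(x) / x^(-7) and apply L'Hôpital, or use the standard hierarchy x^(-7) ≫ |ln x| as x → 0⁺.
The indeterminate product → 0, so the limit = 7.

Final answer: 7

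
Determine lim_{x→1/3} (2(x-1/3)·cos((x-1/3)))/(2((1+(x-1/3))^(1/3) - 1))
Both numerator and denominator → 0 as x → 1/3; this is a 0/0 indeterminate form.
Expand each to leading order near x = 1/3: numerator ~ 2·(x - 1/3), denominator ~ 2·(x - 1/3)/3.
The limit of the ratio is 3.

Final answer: 3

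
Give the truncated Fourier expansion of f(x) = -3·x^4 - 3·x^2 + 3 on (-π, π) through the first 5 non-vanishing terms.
(-132 + 24·π^2)·cos(x) + (6 - 6·π^2)·cos(2·x) + (-4/9 + 8·π^2/3)·cos(3·x) + (-3·π^2/2 - 3/16)·cos(4·x) - 3·π^4/5 - π^2 + 3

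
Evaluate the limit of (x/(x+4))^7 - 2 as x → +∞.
As x → +∞: x/(x+4) = 1/(1 + 4/x) → 1, and the 7th power of a limit-1 base also → 1; with the additive constant, 1 - 2 = -1.
Limit = -1.

Final answer: -1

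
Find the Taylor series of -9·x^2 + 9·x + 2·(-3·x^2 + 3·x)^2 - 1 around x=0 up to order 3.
-36·x^3 + 9·x^2 + 9·x - 1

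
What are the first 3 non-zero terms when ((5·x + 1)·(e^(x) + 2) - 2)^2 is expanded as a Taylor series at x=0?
267·x^2 + 32·x + 1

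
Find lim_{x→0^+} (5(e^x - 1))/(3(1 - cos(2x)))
Both numerator and denominator → 0 as x → 0^+; this is a 0/0 indeterminate form.
Expand each to leading order near x = 0: numerator ~ 5·x, denominator ~ 6·x^2.
The limit of the ratio is ∞.

Final answer: ∞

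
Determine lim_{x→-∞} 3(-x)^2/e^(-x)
This is an ∞/∞ indeterminate form as x → -∞.
Compare growth rates of the dominant terms (exponentials ≫ polynomials ≫ logarithms), or apply L'Hôpital's rule; the quotient → 0.
Limit = 0.

Final answer: 0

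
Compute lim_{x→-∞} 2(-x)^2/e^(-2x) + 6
The quotient is an ∞/∞ indeterminate form as x → -∞.
Compare growth rates of the dominant terms (exponentials ≫ polynomials ≫ logarithms), or apply L'Hôpital's rule; the quotient → 0.
Adding the constant: 0 + 6 = 6. Limit = 6.

Final answer: 6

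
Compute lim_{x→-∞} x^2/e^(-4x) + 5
The quotient is an ∞/∞ indeterminate form as x → -∞.
Compare growth rates of the dominant terms (exponentials ≫ polynomials ≫ logarithms), or apply L'Hôpital's rule; the quotient → 0.
Adding the constant: 0 + 5 = 5. Limit = 5.

Final answer: 5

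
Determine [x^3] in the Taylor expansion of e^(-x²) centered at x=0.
Expand to order 3: e^(-x²) = 1 - x^2 + O(x^4).
The coefficient of x^3 is 0.

Final answer: 0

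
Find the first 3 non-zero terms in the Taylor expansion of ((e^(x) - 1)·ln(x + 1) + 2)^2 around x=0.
2·x^4 + 4·x^2 + 4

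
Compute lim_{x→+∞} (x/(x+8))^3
As x → +∞: x/(x+8) = 1/(1 + 8/x) → 1, and the 3rd power of a limit-1 base also → 1.
Limit = 1.

Final answer: 1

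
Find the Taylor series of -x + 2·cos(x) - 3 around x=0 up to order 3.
-x^2 - x - 1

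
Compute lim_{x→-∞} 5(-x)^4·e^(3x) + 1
The product is a 0·∞ indeterminate form at x → -∞.
Rewrite the product as 5(-x)^4 / e^(-3x) (an ∞/∞ form) and apply L'Hôpital, or use the standard hierarchy e^(3|x|) ≫ |(-x)^4| as x → -∞.
The indeterminate product → 0, so the limit = 1.

Final answer: 1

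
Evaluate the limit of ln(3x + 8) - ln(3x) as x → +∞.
This is an ∞ − ∞ indeterminate form.
Combine the logarithms: ln(3x+8) − ln(3x) = ln((3x+8)/(3x)) = ln(1 + 8/(3x)) → ln(1) = 0.
Limit = 0.

Final answer: 0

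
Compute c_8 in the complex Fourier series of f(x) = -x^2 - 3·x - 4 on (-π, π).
Compute the real Fourier coefficients first: a_8 = -1/16, b_8 = 3/4.
Then c_8 = (a_8 − i·b_8)/2 = -1/32 - 3·i/8.

Final answer: -1/32 - 3·i/8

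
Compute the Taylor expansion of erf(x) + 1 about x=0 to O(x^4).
-2·x^3/(3·√(π)) + 2·x/√(π) + 1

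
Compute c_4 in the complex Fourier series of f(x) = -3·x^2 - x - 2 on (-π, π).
Compute the real Fourier coefficients first: a_4 = -3/4, b_4 = 1/2.
Then c_4 = (a_4 − i·b_4)/2 = -3/8 - i/4.

Final answer: -3/8 - i/4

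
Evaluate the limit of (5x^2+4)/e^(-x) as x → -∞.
This is an ∞/∞ indeterminate form as x → -∞.
Compare growth rates of the dominant terms (exponentials ≫ polynomials ≫ logarithms), or apply L'Hôpital's rule; the quotient → 0.
Limit = 0.

Final answer: 0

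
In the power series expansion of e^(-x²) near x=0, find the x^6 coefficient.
Expand to order 6: e^(-x²) = -x^6/6 + x^4/2 - x^2 + 1 + O(x^7).
The coefficient of x^6 is -1/6.

Final answer: -1/6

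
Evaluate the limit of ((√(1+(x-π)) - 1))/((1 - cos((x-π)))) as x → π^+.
Both numerator and denominator → 0 as x → π^+; this is a 0/0 indeterminate form.
Expand each to leading order near x = π: numerator ~ (x - π)/2, denominator ~ (x - π)^2/2.
The limit of the ratio is ∞.

Final answer: ∞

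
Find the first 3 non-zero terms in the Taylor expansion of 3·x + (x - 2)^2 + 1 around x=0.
x^2 - x + 5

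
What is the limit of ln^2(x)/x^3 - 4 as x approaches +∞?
The quotient is an ∞/∞ indeterminate form as x → +∞.
The polynomial denominator x^3 dominates the logarithmic numerator (any positive power of x ≫ ln^2(x) as x → ∞), so the quotient → 0.
Adding the constant: 0 - 4 = -4. Limit = -4.

Final answer: -4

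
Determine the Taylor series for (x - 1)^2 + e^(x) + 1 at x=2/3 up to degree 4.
10/9 + e^(2/3) + (-2/3 + e^(2/3))·(x - 2/3) + (e^(2/3)/2 + 1)·(x - 2/3)^2 + e^(2/3)·(x - 2/3)^3/6 + e^(2/3)·(x - 2/3)^4/24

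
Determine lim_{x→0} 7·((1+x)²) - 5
Direct substitution at x = 0 gives 2.

Final answer: 2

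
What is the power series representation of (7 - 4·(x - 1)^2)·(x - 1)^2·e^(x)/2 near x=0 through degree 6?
-x^6/96 + 51·x^5/80 + 95·x^4/48 + x^3/4 - 27·x^2/4 + 5·x/2 + 3/2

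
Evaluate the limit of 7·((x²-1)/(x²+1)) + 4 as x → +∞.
Evaluate the dominant behaviour as x → +∞; each term tends to a finite value or vanishes.
Limit = 11.

Final answer: 11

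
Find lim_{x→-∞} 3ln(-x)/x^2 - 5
The quotient is an ∞/∞ indeterminate form as x → -∞.
Compare growth rates of the dominant terms (exponentials ≫ polynomials ≫ logarithms), or apply L'Hôpital's rule; the quotient → 0.
Adding the constant: 0 - 5 = -5. Limit = -5.

Final answer: -5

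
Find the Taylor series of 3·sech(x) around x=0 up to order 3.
3 - 3·x^2/2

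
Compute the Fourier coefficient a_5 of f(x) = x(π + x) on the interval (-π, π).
a_5 = (1/π) ∫_{-π}^{π} f(x)·cos(5x) dx.
Evaluate the integral (use parity and integration by parts as needed): a_5 = -4/25.

Final answer: -4/25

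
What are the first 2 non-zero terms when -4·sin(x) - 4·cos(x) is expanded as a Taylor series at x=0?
-4·x - 4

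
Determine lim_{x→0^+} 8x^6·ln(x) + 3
The product is a 0·∞ indeterminate form at x → 0⁺.
Rewrite the product as 8·ln(x) / x^(-6) and apply L'Hôpital, or use the standard hierarchy x^(-6) ≫ |ln x| as x → 0⁺.
The indeterminate product → 0, so the limit = 3.

Final answer: 3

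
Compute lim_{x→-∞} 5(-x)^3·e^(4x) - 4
The product is a 0·∞ indeterminate form at x → -∞.
Rewrite the product as 5(-x)^3 / e^(-4x) (an ∞/∞ form) and apply L'Hôpital, or use the standard hierarchy e^(4|x|) ≫ |(-x)^3| as x → -∞.
The indeterminate product → 0, so the limit = -4.

Final answer: -4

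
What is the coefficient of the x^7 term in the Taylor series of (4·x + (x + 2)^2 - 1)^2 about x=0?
Expand to order 7: (4·x + (x + 2)^2 - 1)^2 = x^4 + 16·x^3 + 70·x^2 + 48·x + 9 + O(x^8).
The coefficient of x^7 is 0.

Final answer: 0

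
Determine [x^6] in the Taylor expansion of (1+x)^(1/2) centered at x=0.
Expand to order 6: (1+x)^(1/2) = -21·x^6/1024 + 7·x^5/256 - 5·x^4/128 + x^3/16 - x^2/8 + x/2 + 1 + O(x^7).
The coefficient of x^6 is -21/1024.

Final answer: -21/1024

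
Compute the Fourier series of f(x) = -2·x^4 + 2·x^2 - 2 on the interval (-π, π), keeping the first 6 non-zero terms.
(-104 + 16·π^2)·cos(x) + (8 - 4·π^2)·cos(2·x) + (-56/27 + 16·π^2/9)·cos(3·x) + (7/8 - π^2)·cos(4·x) + (-296/625 + 16·π^2/25)·cos(5·x) - 2·π^4/5 - 2 + 2·π^2/3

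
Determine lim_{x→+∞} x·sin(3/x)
As x → +∞: let u = 3/x → 0⁺; then x·sin(3/x) = 3·sin(u)/u → 3·1 = 3.
Limit = 3.

Final answer: 3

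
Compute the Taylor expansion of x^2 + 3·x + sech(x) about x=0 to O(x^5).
5·x^4/24 + x^2/2 + 3·x + 1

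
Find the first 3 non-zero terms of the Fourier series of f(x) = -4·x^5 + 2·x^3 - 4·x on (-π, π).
(-992 - 8·π^4 + 164·π^2)·sin(x) + (-22·π^2 + 37 + 4·π^4)·sin(2·x) + (-8·π^4/3 - 608/81 + 196·π^2/27)·sin(3·x)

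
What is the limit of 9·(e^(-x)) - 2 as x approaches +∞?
Evaluate the dominant behaviour as x → +∞; each term tends to a finite value or vanishes.
Limit = -2.

Final answer: -2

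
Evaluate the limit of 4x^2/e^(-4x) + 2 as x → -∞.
The quotient is an ∞/∞ indeterminate form as x → -∞.
Compare growth rates of the dominant terms (exponentials ≫ polynomials ≫ logarithms), or apply L'Hôpital's rule; the quotient → 0.
Adding the constant: 0 + 2 = 2. Limit = 2.

Final answer: 2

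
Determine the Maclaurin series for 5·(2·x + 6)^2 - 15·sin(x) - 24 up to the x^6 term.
-x^5/8 + 5·x^3/2 + 20·x^2 + 105·x + 156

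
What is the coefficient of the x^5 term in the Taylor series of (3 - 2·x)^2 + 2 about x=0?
Expand to order 5: (3 - 2·x)^2 + 2 = 4·x^2 - 12·x + 11 + O(x^6).
The coefficient of x^5 is 0.

Final answer: 0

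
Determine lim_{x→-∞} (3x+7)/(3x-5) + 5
Evaluate the dominant behaviour as x → -∞; each term tends to a finite value or vanishes.
Limit = 6.

Final answer: 6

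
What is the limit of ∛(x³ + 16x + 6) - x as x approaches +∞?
This is an ∞ − ∞ indeterminate form.
Multiply by (A² + AB + B²)/(A² + AB + B²) where A = ∛(x³+16x + 6), B = x to use A³ − B³ = (A−B)(A²+AB+B²); the x³ terms cancel, leaving (16x + 6)/(A²+AB+B²) with denominator ~ 3x², so the limit is 0.
Limit = 0.

Final answer: 0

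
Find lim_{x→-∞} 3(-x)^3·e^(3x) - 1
The product is a 0·∞ indeterminate form at x → -∞.
Rewrite the product as 3(-x)^3 / e^(-3x) (an ∞/∞ form) and apply L'Hôpital, or use the standard hierarchy e^(3|x|) ≫ |(-x)^3| as x → -∞.
The indeterminate product → 0, so the limit = -1.

Final answer: -1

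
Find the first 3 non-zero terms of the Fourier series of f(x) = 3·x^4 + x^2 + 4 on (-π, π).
(140 - 24·π^2)·cos(x) + (-8 + 6·π^2)·cos(2·x) + π^2/3 + 4 + 3·π^4/5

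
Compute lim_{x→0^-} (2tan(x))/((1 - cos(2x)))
Both numerator and denominator → 0 as x → 0^-; this is a 0/0 indeterminate form.
Expand each to leading order near x = 0: numerator ~ 2·x, denominator ~ 2·x^2.
The limit of the ratio is -∞.

Final answer: -∞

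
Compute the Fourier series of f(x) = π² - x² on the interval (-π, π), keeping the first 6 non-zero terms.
4·cos(x) - cos(2·x) + 4·cos(3·x)/9 - cos(4·x)/4 + 4·cos(5·x)/25 + 2·π^2/3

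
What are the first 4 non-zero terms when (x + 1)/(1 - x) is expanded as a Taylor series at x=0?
2·x^3 + 2·x^2 + 2·x + 1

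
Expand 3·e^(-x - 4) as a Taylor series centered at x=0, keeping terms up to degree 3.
-x^3·e^(-4)/2 + 3·x^2·e^(-4)/2 - 3·x·e^(-4) + 3·e^(-4)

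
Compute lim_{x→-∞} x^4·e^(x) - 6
The product is a 0·∞ indeterminate form at x → -∞.
Rewrite the product as x^4 / e^(-x) (an ∞/∞ form) and apply L'Hôpital, or use the standard hierarchy e^(|x|) ≫ |x^4| as x → -∞.
The indeterminate product → 0, so the limit = -6.

Final answer: -6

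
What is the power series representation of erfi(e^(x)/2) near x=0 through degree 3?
13·x^3·e^(1/4)/(24·√(π)) + 3·x^2·e^(1/4)/(4·√(π)) + x·e^(1/4)/√(π) + erfi(1/2)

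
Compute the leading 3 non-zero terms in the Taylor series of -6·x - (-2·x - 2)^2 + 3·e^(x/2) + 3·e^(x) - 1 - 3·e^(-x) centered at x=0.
-29·x^2/8 - 13·x/2 - 2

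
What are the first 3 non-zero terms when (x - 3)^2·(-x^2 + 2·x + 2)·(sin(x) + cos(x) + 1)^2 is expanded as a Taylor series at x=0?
-70·x^2 + 96·x + 72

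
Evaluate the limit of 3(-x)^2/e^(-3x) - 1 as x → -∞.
The quotient is an ∞/∞ indeterminate form as x → -∞.
Compare growth rates of the dominant terms (exponentials ≫ polynomials ≫ logarithms), or apply L'Hôpital's rule; the quotient → 0.
Adding the constant: 0 - 1 = -1. Limit = -1.

Final answer: -1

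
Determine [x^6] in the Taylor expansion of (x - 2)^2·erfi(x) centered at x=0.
Expand to order 6: (x - 2)^2·erfi(x) = -4·x^6/(5·√(π)) + 22·x^5/(15·√(π)) - 8·x^4/(3·√(π)) + 14·x^3/(3·√(π)) - 8·x^2/√(π) + 8·x/√(π) + O(x^7).
The coefficient of x^6 is -4/(5·√(π)).

Final answer: -4/(5·√(π))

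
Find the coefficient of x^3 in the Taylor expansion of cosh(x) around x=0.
Expand to order 3: cosh(x) = x^2/2 + 1 + O(x^4).
The coefficient of x^3 is 0.

Final answer: 0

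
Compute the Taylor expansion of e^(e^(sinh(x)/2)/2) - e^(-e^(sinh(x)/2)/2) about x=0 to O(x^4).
x^3·(5·e^(-1/2)/128 + 9·e^(1/2)/128) + x^2·(e^(-1/2)/32 + 3·e^(1/2)/32) + x·(e^(-1/2)/4 + e^(1/2)/4) - e^(-1/2) + e^(1/2)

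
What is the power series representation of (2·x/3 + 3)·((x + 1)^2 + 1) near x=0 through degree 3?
2·x^3/3 + 13·x^2/3 + 22·x/3 + 6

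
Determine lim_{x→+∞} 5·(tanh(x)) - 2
Evaluate the dominant behaviour as x → +∞; each term tends to a finite value or vanishes.
Limit = 3.

Final answer: 3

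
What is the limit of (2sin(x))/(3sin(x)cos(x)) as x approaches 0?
Both numerator and denominator → 0 as x → 0; this is a 0/0 indeterminate form.
Expand each to leading order near x = 0: numerator ~ 2·x, denominator ~ 3·x.
The limit of the ratio is 2/3.

Final answer: 2/3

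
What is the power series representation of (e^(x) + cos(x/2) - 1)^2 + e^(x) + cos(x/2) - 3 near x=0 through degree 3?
5·x^3/4 + 17·x^2/8 + 3·x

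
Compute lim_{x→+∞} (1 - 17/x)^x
As x → +∞: this is the defining limit (1 - 17/x)^x → e^(-17).
Limit = e^(-17).

Final answer: e^(-17)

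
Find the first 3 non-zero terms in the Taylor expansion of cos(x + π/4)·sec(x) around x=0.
-√(2)·x^3/6 - √(2)·x/2 + √(2)/2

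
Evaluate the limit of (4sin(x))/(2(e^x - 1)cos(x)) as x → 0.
Both numerator and denominator → 0 as x → 0; this is a 0/0 indeterminate form.
Expand each to leading order near x = 0: numerator ~ 4·x, denominator ~ 2·x.
The limit of the ratio is 2.

Final answer: 2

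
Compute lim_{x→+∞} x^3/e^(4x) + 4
The quotient is an ∞/∞ indeterminate form as x → +∞.
The exponential denominator e^(4x) dominates the polynomial numerator (e^x ≫ x^3 as x → ∞), so the quotient → 0.
Adding the constant: 0 + 4 = 4. Limit = 4.

Final answer: 4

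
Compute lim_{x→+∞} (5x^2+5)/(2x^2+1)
This is an ∞/∞ indeterminate form as x → +∞.
Divide numerator and denominator by x^2 and let the lower-order terms vanish; the leading terms give 5/2.
Limit = 5/2.

Final answer: 5/2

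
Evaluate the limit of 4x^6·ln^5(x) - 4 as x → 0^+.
The product is a 0·∞ indeterminate form at x → 0⁺.
Rewrite the product as 4·ln^5(x) / x^(-6) and apply L'Hôpital, or use the standard hierarchy x^(-6) ≫ |ln x|^5 as x → 0⁺.
The indeterminate product → 0, so the limit = -4.

Final answer: -4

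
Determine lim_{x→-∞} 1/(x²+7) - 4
Evaluate the dominant behaviour as x → -∞; each term tends to a finite value or vanishes.
Limit = -4.

Final answer: -4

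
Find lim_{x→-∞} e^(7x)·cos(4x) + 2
Evaluate the dominant behaviour as x → -∞; each term tends to a finite value or vanishes.
Limit = 2.

Final answer: 2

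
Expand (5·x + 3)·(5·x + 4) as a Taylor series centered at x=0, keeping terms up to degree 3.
25·x^2 + 35·x + 12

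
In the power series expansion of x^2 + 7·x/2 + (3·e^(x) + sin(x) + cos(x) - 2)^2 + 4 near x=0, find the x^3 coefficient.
Expand to order 3: x^2 + 7·x/2 + (3·e^(x) + sin(x) + cos(x) - 2)^2 + 4 = 28·x^3/3 + 21·x^2 + 39·x/2 + 8 + O(x^4).
The coefficient of x^3 is 28/3.

Final answer: 28/3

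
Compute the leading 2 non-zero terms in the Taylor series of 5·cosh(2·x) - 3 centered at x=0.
10·x^2 + 2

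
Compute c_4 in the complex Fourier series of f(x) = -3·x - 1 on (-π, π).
Compute the real Fourier coefficients first: a_4 = 0, b_4 = 3/2.
Then c_4 = (a_4 − i·b_4)/2 = -3·i/4.

Final answer: -3·i/4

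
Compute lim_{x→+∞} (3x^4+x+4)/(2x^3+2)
This is an ∞/∞ indeterminate form as x → +∞.
Divide numerator and denominator by x^4 and let the lower-order terms vanish; the numerator's degree 4 exceeds the denominator's degree 3, so the quotient diverges.
Limit = ∞.

Final answer: ∞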